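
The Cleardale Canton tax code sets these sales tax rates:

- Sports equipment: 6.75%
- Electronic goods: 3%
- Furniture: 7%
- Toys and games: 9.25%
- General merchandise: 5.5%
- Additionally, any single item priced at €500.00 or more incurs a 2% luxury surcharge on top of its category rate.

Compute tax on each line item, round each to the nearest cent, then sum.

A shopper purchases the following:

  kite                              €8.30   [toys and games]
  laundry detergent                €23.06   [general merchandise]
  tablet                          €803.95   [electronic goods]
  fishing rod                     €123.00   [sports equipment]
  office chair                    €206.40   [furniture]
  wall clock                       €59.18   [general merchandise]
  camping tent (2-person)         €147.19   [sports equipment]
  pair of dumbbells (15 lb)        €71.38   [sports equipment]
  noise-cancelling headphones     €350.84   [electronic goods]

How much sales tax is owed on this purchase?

Kite €8.30: toys and games → 9.25% → €0.77
Laundry detergent €23.06: general merchandise → 5.5% → €1.27
Tablet €803.95: electronic goods → 3% + 2% surcharge = 5% → €40.20
Fishing rod €123.00: sports equipment → 6.75% → €8.30
Office chair €206.40: furniture → 7% → €14.45
Wall clock €59.18: general merchandise → 5.5% → €3.25
Camping tent (2-person) €147.19: sports equipment → 6.75% → €9.94
Pair of dumbbells (15 lb) €71.38: sports equipment → 6.75% → €4.82
Noise-cancelling headphones €350.84: electronic goods → 3% → €10.53
Total tax = €0.77 + €1.27 + €40.20 + €8.30 + €14.45 + €3.25 + €9.94 + €4.82 + €10.53 = €93.53

€93.53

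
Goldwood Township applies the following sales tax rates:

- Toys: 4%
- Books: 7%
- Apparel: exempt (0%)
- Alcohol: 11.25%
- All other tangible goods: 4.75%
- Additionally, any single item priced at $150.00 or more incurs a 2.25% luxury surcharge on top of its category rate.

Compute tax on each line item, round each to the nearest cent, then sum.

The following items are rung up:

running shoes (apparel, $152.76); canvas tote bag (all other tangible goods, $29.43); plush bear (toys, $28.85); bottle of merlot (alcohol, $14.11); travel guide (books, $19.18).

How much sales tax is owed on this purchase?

Running shoes $152.76: apparel → 0% + 2.25% surcharge = 2.25% → $3.44
Canvas tote bag $29.43: all other tangible goods → 4.75% → $1.40
Plush bear $28.85: toys → 4% → $1.15
Bottle of merlot $14.11: alcohol → 11.25% → $1.59
Travel guide $19.18: books → 7% → $1.34
Total tax = $3.44 + $1.40 + $1.15 + $1.59 + $1.34 = $8.92

$8.92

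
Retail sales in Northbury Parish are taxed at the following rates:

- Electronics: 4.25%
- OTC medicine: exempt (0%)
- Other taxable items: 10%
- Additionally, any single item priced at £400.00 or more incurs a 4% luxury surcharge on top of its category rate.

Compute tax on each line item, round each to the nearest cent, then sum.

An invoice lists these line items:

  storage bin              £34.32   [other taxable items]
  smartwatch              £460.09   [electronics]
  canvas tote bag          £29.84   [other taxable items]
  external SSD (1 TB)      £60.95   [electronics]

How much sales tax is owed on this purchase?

Storage bin £34.32: other taxable items → 10% → £3.43
Smartwatch £460.09: electronics → 4.25% + 4% surcharge = 8.25% → £37.96
Canvas tote bag £29.84: other taxable items → 10% → £2.98
External SSD (1 TB) £60.95: electronics → 4.25% → £2.59
Total tax = £3.43 + £37.96 + £2.98 + £2.59 = £46.96

£46.96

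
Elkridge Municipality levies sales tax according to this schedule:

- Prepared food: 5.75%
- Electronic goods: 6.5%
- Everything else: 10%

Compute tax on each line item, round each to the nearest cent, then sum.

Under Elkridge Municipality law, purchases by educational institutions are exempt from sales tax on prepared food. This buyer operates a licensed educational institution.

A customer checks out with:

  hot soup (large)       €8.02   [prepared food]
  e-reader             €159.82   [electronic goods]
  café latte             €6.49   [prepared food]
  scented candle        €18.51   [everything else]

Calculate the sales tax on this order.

€12.24

Hot soup (large) €8.02: prepared food, buyer-exempt → 0% → €0.00
E-reader €159.82: electronic goods → 6.5% → €10.39
Café latte €6.49: prepared food, buyer-exempt → 0% → €0.00
Scented candle €18.51: everything else → 10% → €1.85
Total tax = €10.39 + €1.85 = €12.24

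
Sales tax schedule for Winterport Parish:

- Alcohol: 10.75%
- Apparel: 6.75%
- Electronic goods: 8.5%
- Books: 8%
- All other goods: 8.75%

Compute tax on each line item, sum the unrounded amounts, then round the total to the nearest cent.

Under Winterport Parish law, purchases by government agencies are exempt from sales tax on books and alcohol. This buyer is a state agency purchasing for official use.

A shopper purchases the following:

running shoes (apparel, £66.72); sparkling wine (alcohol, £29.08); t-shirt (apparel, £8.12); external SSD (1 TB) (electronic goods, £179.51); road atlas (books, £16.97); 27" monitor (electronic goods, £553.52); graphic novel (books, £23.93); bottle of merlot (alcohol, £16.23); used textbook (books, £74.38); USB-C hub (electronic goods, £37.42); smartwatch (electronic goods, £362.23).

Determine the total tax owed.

Running shoes £66.72: apparel → 6.75% → £4.5036
Sparkling wine £29.08: alcohol, buyer-exempt → 0% → £0.00
T-shirt £8.12: apparel → 6.75% → £0.5481
External SSD (1 TB) £179.51: electronic goods → 8.5% → £15.25835
Road atlas £16.97: books, buyer-exempt → 0% → £0.00
27" monitor £553.52: electronic goods → 8.5% → £47.0492
Graphic novel £23.93: books, buyer-exempt → 0% → £0.00
Bottle of merlot £16.23: alcohol, buyer-exempt → 0% → £0.00
Used textbook £74.38: books, buyer-exempt → 0% → £0.00
USB-C hub £37.42: electronic goods → 8.5% → £3.1807
Smartwatch £362.23: electronic goods → 8.5% → £30.78955
Unrounded tax sum = £101.3295 → £101.33

£101.33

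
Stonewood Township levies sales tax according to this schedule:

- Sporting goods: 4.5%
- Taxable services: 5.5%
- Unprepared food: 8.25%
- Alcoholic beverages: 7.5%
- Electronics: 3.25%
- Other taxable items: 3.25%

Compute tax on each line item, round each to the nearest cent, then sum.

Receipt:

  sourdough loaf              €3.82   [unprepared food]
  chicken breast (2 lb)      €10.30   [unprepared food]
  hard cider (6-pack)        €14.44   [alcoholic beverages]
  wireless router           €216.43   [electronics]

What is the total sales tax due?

€9.28

Sourdough loaf €3.82: unprepared food → 8.25% → €0.32
Chicken breast (2 lb) €10.30: unprepared food → 8.25% → €0.85
Hard cider (6-pack) €14.44: alcoholic beverages → 7.5% → €1.08
Wireless router €216.43: electronics → 3.25% → €7.03
Total tax = €0.32 + €0.85 + €1.08 + €7.03 = €9.28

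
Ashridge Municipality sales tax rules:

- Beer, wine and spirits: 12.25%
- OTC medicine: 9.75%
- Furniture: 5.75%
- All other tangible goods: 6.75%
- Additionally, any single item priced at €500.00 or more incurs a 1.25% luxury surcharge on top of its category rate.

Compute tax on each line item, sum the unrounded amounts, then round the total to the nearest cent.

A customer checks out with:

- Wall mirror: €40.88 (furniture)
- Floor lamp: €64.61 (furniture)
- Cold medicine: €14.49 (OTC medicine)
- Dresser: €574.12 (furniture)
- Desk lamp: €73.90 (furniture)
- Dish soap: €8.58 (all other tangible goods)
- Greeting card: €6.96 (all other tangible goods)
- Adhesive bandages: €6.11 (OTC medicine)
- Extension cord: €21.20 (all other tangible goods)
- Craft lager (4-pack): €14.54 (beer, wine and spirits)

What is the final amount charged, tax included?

Wall mirror €40.88: furniture → 5.75% → €2.3506
Floor lamp €64.61: furniture → 5.75% → €3.715075
Cold medicine €14.49: OTC medicine → 9.75% → €1.412775
Dresser €574.12: furniture → 5.75% + 1.25% surcharge = 7% → €40.1884
Desk lamp €73.90: furniture → 5.75% → €4.24925
Dish soap €8.58: all other tangible goods → 6.75% → €0.57915
Greeting card €6.96: all other tangible goods → 6.75% → €0.4698
Adhesive bandages €6.11: OTC medicine → 9.75% → €0.595725
Extension cord €21.20: all other tangible goods → 6.75% → €1.431
Craft lager (4-pack) €14.54: beer, wine and spirits → 12.25% → €1.78115
Subtotal = €825.39; unrounded tax = €56.772925 → €56.77; total due = €882.16

€882.16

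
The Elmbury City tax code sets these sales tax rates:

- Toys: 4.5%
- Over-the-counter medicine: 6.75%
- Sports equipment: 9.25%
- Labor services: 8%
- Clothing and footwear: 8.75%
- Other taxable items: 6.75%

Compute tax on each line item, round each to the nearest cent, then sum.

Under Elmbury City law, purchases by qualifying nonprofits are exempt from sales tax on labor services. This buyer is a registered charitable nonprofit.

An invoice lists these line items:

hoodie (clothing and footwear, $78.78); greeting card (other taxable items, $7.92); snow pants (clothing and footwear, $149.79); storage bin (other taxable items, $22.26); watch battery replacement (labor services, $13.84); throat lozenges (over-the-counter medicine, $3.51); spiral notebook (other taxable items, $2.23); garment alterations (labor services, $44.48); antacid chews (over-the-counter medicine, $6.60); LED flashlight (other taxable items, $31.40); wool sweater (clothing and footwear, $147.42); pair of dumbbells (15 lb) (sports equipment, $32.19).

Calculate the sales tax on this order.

$40.87

Hoodie $78.78: clothing and footwear → 8.75% → $6.89
Greeting card $7.92: other taxable items → 6.75% → $0.53
Snow pants $149.79: clothing and footwear → 8.75% → $13.11
Storage bin $22.26: other taxable items → 6.75% → $1.50
Watch battery replacement $13.84: labor services, buyer-exempt → 0% → $0.00
Throat lozenges $3.51: over-the-counter medicine → 6.75% → $0.24
Spiral notebook $2.23: other taxable items → 6.75% → $0.15
Garment alterations $44.48: labor services, buyer-exempt → 0% → $0.00
Antacid chews $6.60: over-the-counter medicine → 6.75% → $0.45
LED flashlight $31.40: other taxable items → 6.75% → $2.12
Wool sweater $147.42: clothing and footwear → 8.75% → $12.90
Pair of dumbbells (15 lb) $32.19: sports equipment → 9.25% → $2.98
Total tax = $6.89 + $0.53 + $13.11 + $1.50 + $0.24 + $0.15 + $0.45 + $2.12 + $12.90 + $2.98 = $40.87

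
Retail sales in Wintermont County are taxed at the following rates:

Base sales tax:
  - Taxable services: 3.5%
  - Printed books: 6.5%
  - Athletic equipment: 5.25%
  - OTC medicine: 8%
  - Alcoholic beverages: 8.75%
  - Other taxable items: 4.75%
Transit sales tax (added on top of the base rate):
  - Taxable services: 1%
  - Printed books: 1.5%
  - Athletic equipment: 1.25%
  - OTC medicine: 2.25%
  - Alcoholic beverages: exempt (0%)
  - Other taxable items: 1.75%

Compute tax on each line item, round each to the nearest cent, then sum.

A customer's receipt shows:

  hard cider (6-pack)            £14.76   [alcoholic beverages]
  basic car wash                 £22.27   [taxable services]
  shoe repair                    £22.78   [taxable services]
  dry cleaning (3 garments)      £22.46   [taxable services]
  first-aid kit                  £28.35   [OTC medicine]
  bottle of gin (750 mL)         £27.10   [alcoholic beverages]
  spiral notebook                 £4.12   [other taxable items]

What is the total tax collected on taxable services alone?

£3.04

Basic car wash £22.27: taxable services → 3.5% + 1% transit = 4.5% → £1.00
Shoe repair £22.78: taxable services → 3.5% + 1% transit = 4.5% → £1.03
Dry cleaning (3 garments) £22.46: taxable services → 3.5% + 1% transit = 4.5% → £1.01
Tax on taxable services = £1.00 + £1.03 + £1.01 = £3.04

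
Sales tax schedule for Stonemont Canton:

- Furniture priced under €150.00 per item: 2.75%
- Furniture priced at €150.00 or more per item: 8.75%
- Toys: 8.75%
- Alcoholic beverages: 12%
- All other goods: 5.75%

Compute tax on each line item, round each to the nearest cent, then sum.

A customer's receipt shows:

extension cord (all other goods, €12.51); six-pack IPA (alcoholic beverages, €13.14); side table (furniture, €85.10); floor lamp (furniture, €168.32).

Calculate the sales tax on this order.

Extension cord €12.51: all other goods → 5.75% → €0.72
Six-pack IPA €13.14: alcoholic beverages → 12% → €1.58
Side table €85.10: furniture, under €150.00 → 2.75% → €2.34
Floor lamp €168.32: furniture, €150.00 or more → 8.75% → €14.73
Total tax = €0.72 + €1.58 + €2.34 + €14.73 = €19.37

€19.37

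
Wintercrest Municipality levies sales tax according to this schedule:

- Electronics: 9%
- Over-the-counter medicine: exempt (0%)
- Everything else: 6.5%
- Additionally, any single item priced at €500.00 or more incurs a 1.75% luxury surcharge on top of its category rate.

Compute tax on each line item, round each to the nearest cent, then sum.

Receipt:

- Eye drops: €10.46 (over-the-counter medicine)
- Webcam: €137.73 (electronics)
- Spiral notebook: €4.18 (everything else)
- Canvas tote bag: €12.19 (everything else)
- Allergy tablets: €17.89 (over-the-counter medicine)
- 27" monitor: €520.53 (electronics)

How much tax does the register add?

€69.42

Eye drops €10.46: over-the-counter medicine → 0% → €0.00
Webcam €137.73: electronics → 9% → €12.40
Spiral notebook €4.18: everything else → 6.5% → €0.27
Canvas tote bag €12.19: everything else → 6.5% → €0.79
Allergy tablets €17.89: over-the-counter medicine → 0% → €0.00
27" monitor €520.53: electronics → 9% + 1.75% surcharge = 10.75% → €55.96
Total tax = €12.40 + €0.27 + €0.79 + €55.96 = €69.42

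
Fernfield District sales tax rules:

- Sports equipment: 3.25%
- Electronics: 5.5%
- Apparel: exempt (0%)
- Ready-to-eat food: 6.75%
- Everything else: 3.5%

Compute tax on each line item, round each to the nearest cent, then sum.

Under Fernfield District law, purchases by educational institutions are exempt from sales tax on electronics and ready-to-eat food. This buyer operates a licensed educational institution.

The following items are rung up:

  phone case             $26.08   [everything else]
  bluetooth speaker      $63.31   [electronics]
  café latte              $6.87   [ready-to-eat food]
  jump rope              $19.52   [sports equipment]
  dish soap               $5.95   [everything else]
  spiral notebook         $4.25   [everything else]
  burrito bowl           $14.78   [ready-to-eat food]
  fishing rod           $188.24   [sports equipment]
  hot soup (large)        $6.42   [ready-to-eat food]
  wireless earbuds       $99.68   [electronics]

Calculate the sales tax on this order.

$8.02

Phone case $26.08: everything else → 3.5% → $0.91
Bluetooth speaker $63.31: electronics, buyer-exempt → 0% → $0.00
Café latte $6.87: ready-to-eat food, buyer-exempt → 0% → $0.00
Jump rope $19.52: sports equipment → 3.25% → $0.63
Dish soap $5.95: everything else → 3.5% → $0.21
Spiral notebook $4.25: everything else → 3.5% → $0.15
Burrito bowl $14.78: ready-to-eat food, buyer-exempt → 0% → $0.00
Fishing rod $188.24: sports equipment → 3.25% → $6.12
Hot soup (large) $6.42: ready-to-eat food, buyer-exempt → 0% → $0.00
Wireless earbuds $99.68: electronics, buyer-exempt → 0% → $0.00
Total tax = $0.91 + $0.63 + $0.21 + $0.15 + $6.12 = $8.02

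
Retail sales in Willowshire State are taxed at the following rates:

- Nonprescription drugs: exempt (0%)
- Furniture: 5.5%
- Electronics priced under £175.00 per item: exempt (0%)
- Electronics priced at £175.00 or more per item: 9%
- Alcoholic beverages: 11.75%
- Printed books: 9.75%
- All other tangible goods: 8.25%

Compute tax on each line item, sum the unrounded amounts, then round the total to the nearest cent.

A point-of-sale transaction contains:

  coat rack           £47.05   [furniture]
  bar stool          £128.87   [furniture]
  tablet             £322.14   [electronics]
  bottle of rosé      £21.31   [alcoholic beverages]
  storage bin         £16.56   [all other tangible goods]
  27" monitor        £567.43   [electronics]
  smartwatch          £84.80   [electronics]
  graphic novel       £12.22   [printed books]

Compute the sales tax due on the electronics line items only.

£80.06

Tablet £322.14: electronics, £175.00 or more → 9% → £28.9926
27" monitor £567.43: electronics, £175.00 or more → 9% → £51.0687
Smartwatch £84.80: electronics, under £175.00 → 0% → £0.00
Tax on electronics: unrounded sum = £80.0613 → £80.06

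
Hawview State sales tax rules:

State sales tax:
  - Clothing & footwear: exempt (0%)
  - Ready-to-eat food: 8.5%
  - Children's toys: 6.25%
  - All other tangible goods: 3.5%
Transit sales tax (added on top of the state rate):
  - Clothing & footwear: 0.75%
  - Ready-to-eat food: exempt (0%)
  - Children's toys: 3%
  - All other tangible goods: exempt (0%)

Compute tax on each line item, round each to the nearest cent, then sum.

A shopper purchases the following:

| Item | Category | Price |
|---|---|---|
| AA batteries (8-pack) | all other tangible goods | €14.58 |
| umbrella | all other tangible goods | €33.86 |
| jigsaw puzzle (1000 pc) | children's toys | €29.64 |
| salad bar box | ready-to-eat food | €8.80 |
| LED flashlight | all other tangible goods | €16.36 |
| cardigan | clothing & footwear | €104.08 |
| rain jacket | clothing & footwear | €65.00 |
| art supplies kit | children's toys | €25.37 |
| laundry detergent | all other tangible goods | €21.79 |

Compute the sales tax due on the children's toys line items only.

Jigsaw puzzle (1000 pc) €29.64: children's toys → 6.25% + 3% transit = 9.25% → €2.74
Art supplies kit €25.37: children's toys → 6.25% + 3% transit = 9.25% → €2.35
Tax on children's toys = €2.74 + €2.35 = €5.09

€5.09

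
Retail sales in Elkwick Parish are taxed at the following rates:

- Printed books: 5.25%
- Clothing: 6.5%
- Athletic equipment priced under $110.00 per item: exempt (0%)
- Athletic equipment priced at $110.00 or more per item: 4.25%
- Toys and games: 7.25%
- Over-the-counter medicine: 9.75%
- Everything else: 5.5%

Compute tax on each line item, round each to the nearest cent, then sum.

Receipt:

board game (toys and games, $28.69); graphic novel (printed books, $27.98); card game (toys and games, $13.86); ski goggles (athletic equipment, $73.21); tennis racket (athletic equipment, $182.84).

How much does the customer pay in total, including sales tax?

Board game $28.69: toys and games → 7.25% → $2.08
Graphic novel $27.98: printed books → 5.25% → $1.47
Card game $13.86: toys and games → 7.25% → $1.00
Ski goggles $73.21: athletic equipment, under $110.00 → 0% → $0.00
Tennis racket $182.84: athletic equipment, $110.00 or more → 4.25% → $7.77
Subtotal = $326.58; tax = $12.32; total due = $338.90

$338.90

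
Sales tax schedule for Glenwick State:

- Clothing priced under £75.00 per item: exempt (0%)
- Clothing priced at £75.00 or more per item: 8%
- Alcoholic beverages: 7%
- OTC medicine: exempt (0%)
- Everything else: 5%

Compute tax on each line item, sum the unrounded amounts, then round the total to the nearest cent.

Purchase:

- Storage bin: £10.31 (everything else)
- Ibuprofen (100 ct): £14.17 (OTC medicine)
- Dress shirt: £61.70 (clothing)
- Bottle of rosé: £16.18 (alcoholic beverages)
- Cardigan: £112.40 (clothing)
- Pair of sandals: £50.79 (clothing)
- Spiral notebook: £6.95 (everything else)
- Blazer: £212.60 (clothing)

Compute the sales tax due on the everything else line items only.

Storage bin £10.31: everything else → 5% → £0.5155
Spiral notebook £6.95: everything else → 5% → £0.3475
Tax on everything else: unrounded sum = £0.863 → £0.86

£0.86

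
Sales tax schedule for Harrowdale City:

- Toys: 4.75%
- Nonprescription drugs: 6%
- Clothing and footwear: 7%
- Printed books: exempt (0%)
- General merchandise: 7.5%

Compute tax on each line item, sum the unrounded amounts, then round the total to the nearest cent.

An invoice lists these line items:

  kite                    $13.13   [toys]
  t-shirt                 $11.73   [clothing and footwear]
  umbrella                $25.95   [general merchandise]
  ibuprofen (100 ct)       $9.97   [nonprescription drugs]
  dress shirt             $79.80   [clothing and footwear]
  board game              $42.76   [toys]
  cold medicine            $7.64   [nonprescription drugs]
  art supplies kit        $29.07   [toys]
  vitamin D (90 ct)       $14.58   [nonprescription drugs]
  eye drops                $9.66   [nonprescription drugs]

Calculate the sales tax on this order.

$14.90

Kite $13.13: toys → 4.75% → $0.623675
T-shirt $11.73: clothing and footwear → 7% → $0.8211
Umbrella $25.95: general merchandise → 7.5% → $1.94625
Ibuprofen (100 ct) $9.97: nonprescription drugs → 6% → $0.5982
Dress shirt $79.80: clothing and footwear → 7% → $5.586
Board game $42.76: toys → 4.75% → $2.0311
Cold medicine $7.64: nonprescription drugs → 6% → $0.4584
Art supplies kit $29.07: toys → 4.75% → $1.380825
Vitamin D (90 ct) $14.58: nonprescription drugs → 6% → $0.8748
Eye drops $9.66: nonprescription drugs → 6% → $0.5796
Unrounded tax sum = $14.89995 → $14.90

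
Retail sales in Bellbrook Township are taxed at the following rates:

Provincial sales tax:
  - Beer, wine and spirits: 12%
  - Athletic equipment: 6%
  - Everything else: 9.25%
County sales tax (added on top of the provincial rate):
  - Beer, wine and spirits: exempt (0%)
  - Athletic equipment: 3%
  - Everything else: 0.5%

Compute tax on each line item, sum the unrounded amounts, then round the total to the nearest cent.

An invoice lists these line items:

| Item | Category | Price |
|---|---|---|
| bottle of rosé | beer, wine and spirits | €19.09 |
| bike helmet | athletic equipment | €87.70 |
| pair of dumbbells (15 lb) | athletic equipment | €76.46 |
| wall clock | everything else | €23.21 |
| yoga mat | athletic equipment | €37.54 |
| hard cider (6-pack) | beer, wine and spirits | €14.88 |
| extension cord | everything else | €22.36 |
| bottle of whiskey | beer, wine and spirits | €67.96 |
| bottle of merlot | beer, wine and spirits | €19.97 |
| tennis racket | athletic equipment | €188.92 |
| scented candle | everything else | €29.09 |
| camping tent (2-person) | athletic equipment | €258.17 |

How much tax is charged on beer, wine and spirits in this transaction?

€14.63

Bottle of rosé €19.09: beer, wine and spirits → 12% + 0% county = 12% → €2.2908
Hard cider (6-pack) €14.88: beer, wine and spirits → 12% + 0% county = 12% → €1.7856
Bottle of whiskey €67.96: beer, wine and spirits → 12% + 0% county = 12% → €8.1552
Bottle of merlot €19.97: beer, wine and spirits → 12% + 0% county = 12% → €2.3964
Tax on beer, wine and spirits: unrounded sum = €14.628 → €14.63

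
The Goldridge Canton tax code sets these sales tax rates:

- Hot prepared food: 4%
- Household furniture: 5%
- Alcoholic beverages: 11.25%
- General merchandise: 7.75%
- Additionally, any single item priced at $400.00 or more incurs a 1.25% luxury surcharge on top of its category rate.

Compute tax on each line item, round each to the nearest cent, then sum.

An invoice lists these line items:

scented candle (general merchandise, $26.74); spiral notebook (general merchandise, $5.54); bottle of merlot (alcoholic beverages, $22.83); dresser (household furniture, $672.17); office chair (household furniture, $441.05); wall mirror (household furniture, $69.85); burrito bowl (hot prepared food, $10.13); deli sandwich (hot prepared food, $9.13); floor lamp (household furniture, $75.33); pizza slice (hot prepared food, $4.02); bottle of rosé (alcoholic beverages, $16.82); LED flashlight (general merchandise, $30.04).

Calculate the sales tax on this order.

$87.07

Scented candle $26.74: general merchandise → 7.75% → $2.07
Spiral notebook $5.54: general merchandise → 7.75% → $0.43
Bottle of merlot $22.83: alcoholic beverages → 11.25% → $2.57
Dresser $672.17: household furniture → 5% + 1.25% surcharge = 6.25% → $42.01
Office chair $441.05: household furniture → 5% + 1.25% surcharge = 6.25% → $27.57
Wall mirror $69.85: household furniture → 5% → $3.49
Burrito bowl $10.13: hot prepared food → 4% → $0.41
Deli sandwich $9.13: hot prepared food → 4% → $0.37
Floor lamp $75.33: household furniture → 5% → $3.77
Pizza slice $4.02: hot prepared food → 4% → $0.16
Bottle of rosé $16.82: alcoholic beverages → 11.25% → $1.89
LED flashlight $30.04: general merchandise → 7.75% → $2.33
Total tax = $2.07 + $0.43 + $2.57 + $42.01 + $27.57 + $3.49 + $0.41 + $0.37 + $3.77 + $0.16 + $1.89 + $2.33 = $87.07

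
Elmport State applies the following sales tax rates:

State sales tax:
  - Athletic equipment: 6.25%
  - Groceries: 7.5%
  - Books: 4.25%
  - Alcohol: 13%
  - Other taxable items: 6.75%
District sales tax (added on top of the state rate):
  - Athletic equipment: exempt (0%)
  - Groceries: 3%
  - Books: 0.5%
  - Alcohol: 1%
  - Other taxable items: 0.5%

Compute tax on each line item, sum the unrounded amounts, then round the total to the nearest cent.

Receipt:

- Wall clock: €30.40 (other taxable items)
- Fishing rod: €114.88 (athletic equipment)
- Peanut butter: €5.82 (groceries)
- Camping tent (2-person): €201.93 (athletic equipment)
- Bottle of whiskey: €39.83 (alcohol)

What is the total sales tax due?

€28.19

Wall clock €30.40: other taxable items → 6.75% + 0.5% district = 7.25% → €2.204
Fishing rod €114.88: athletic equipment → 6.25% + 0% district = 6.25% → €7.18
Peanut butter €5.82: groceries → 7.5% + 3% district = 10.5% → €0.6111
Camping tent (2-person) €201.93: athletic equipment → 6.25% + 0% district = 6.25% → €12.620625
Bottle of whiskey €39.83: alcohol → 13% + 1% district = 14% → €5.5762
Unrounded tax sum = €28.191925 → €28.19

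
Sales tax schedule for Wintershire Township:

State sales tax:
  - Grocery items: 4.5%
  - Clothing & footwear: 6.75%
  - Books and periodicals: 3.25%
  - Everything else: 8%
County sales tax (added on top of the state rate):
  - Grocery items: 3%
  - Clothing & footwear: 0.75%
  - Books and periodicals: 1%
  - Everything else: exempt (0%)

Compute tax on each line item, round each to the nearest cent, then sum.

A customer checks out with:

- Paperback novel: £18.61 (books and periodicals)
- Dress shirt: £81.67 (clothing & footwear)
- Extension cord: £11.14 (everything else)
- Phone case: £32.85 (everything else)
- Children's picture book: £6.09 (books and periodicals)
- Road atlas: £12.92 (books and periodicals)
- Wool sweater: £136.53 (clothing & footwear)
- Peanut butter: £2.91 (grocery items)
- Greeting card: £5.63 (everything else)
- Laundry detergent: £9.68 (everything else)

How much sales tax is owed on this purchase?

Paperback novel £18.61: books and periodicals → 3.25% + 1% county = 4.25% → £0.79
Dress shirt £81.67: clothing & footwear → 6.75% + 0.75% county = 7.5% → £6.13
Extension cord £11.14: everything else → 8% + 0% county = 8% → £0.89
Phone case £32.85: everything else → 8% + 0% county = 8% → £2.63
Children's picture book £6.09: books and periodicals → 3.25% + 1% county = 4.25% → £0.26
Road atlas £12.92: books and periodicals → 3.25% + 1% county = 4.25% → £0.55
Wool sweater £136.53: clothing & footwear → 6.75% + 0.75% county = 7.5% → £10.24
Peanut butter £2.91: grocery items → 4.5% + 3% county = 7.5% → £0.22
Greeting card £5.63: everything else → 8% + 0% county = 8% → £0.45
Laundry detergent £9.68: everything else → 8% + 0% county = 8% → £0.77
Total tax = £0.79 + £6.13 + £0.89 + £2.63 + £0.26 + £0.55 + £10.24 + £0.22 + £0.45 + £0.77 = £22.93

£22.93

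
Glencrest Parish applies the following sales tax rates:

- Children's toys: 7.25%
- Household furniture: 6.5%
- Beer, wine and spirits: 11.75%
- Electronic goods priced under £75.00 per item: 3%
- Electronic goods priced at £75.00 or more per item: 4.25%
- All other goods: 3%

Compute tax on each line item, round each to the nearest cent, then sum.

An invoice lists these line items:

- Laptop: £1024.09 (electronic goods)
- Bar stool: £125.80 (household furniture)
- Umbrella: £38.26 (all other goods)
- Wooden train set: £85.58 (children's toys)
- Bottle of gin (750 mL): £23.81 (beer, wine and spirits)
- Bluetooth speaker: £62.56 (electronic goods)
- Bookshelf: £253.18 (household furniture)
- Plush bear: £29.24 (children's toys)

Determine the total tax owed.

Laptop £1024.09: electronic goods, £75.00 or more → 4.25% → £43.52
Bar stool £125.80: household furniture → 6.5% → £8.18
Umbrella £38.26: all other goods → 3% → £1.15
Wooden train set £85.58: children's toys → 7.25% → £6.20
Bottle of gin (750 mL) £23.81: beer, wine and spirits → 11.75% → £2.80
Bluetooth speaker £62.56: electronic goods, under £75.00 → 3% → £1.88
Bookshelf £253.18: household furniture → 6.5% → £16.46
Plush bear £29.24: children's toys → 7.25% → £2.12
Total tax = £43.52 + £8.18 + £1.15 + £6.20 + £2.80 + £1.88 + £16.46 + £2.12 = £82.31

£82.31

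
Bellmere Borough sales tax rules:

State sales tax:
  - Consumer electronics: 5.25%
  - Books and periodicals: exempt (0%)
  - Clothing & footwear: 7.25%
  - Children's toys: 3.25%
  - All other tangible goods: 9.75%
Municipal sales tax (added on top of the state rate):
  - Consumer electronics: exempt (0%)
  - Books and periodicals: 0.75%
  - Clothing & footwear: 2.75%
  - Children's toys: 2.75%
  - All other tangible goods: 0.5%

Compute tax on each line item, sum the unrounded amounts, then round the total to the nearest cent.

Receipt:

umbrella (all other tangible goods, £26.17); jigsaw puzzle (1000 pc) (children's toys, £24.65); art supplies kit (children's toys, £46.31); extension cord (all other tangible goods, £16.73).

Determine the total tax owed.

Umbrella £26.17: all other tangible goods → 9.75% + 0.5% municipal = 10.25% → £2.682425
Jigsaw puzzle (1000 pc) £24.65: children's toys → 3.25% + 2.75% municipal = 6% → £1.479
Art supplies kit £46.31: children's toys → 3.25% + 2.75% municipal = 6% → £2.7786
Extension cord £16.73: all other tangible goods → 9.75% + 0.5% municipal = 10.25% → £1.714825
Unrounded tax sum = £8.65485 → £8.65

£8.65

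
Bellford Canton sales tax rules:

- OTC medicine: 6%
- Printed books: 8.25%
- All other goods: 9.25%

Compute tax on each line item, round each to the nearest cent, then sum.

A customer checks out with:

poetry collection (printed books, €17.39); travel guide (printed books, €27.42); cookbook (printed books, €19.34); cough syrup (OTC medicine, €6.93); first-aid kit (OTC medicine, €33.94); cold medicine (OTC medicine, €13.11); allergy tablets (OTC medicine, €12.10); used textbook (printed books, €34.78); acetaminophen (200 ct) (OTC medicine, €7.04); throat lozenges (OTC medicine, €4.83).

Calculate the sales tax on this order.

€12.85

Poetry collection €17.39: printed books → 8.25% → €1.43
Travel guide €27.42: printed books → 8.25% → €2.26
Cookbook €19.34: printed books → 8.25% → €1.60
Cough syrup €6.93: OTC medicine → 6% → €0.42
First-aid kit €33.94: OTC medicine → 6% → €2.04
Cold medicine €13.11: OTC medicine → 6% → €0.79
Allergy tablets €12.10: OTC medicine → 6% → €0.73
Used textbook €34.78: printed books → 8.25% → €2.87
Acetaminophen (200 ct) €7.04: OTC medicine → 6% → €0.42
Throat lozenges €4.83: OTC medicine → 6% → €0.29
Total tax = €1.43 + €2.26 + €1.60 + €0.42 + €2.04 + €0.79 + €0.73 + €2.87 + €0.42 + €0.29 = €12.85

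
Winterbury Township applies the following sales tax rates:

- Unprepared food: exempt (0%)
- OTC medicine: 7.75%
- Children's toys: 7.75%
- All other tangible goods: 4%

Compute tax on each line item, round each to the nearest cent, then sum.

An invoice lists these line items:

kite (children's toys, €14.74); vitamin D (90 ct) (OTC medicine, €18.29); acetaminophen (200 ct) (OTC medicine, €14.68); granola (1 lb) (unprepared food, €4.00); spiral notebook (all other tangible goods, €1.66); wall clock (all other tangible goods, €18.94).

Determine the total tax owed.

€4.53

Kite €14.74: children's toys → 7.75% → €1.14
Vitamin D (90 ct) €18.29: OTC medicine → 7.75% → €1.42
Acetaminophen (200 ct) €14.68: OTC medicine → 7.75% → €1.14
Granola (1 lb) €4.00: unprepared food → 0% → €0.00
Spiral notebook €1.66: all other tangible goods → 4% → €0.07
Wall clock €18.94: all other tangible goods → 4% → €0.76
Total tax = €1.14 + €1.42 + €1.14 + €0.07 + €0.76 = €4.53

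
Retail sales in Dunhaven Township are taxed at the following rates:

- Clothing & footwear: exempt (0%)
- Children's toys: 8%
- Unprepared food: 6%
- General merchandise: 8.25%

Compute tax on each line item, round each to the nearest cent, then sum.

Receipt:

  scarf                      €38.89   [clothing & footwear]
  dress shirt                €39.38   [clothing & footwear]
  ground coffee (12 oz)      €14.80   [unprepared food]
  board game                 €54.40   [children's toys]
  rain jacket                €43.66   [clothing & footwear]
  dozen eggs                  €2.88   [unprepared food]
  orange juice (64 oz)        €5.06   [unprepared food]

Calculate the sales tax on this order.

€5.71

Scarf €38.89: clothing & footwear → 0% → €0.00
Dress shirt €39.38: clothing & footwear → 0% → €0.00
Ground coffee (12 oz) €14.80: unprepared food → 6% → €0.89
Board game €54.40: children's toys → 8% → €4.35
Rain jacket €43.66: clothing & footwear → 0% → €0.00
Dozen eggs €2.88: unprepared food → 6% → €0.17
Orange juice (64 oz) €5.06: unprepared food → 6% → €0.30
Total tax = €0.89 + €4.35 + €0.17 + €0.30 = €5.71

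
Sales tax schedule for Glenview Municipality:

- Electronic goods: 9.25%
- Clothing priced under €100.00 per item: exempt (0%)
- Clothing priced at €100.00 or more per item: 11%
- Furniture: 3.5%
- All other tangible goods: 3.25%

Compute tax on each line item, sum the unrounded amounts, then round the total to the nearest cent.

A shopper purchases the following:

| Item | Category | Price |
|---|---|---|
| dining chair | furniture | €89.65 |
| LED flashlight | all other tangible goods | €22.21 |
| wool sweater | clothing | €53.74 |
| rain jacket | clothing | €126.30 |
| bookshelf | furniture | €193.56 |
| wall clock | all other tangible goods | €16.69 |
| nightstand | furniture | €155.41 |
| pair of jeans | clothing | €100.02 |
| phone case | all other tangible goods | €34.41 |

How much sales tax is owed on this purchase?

Dining chair €89.65: furniture → 3.5% → €3.13775
LED flashlight €22.21: all other tangible goods → 3.25% → €0.721825
Wool sweater €53.74: clothing, under €100.00 → 0% → €0.00
Rain jacket €126.30: clothing, €100.00 or more → 11% → €13.893
Bookshelf €193.56: furniture → 3.5% → €6.7746
Wall clock €16.69: all other tangible goods → 3.25% → €0.542425
Nightstand €155.41: furniture → 3.5% → €5.43935
Pair of jeans €100.02: clothing, €100.00 or more → 11% → €11.0022
Phone case €34.41: all other tangible goods → 3.25% → €1.118325
Unrounded tax sum = €42.629475 → €42.63

€42.63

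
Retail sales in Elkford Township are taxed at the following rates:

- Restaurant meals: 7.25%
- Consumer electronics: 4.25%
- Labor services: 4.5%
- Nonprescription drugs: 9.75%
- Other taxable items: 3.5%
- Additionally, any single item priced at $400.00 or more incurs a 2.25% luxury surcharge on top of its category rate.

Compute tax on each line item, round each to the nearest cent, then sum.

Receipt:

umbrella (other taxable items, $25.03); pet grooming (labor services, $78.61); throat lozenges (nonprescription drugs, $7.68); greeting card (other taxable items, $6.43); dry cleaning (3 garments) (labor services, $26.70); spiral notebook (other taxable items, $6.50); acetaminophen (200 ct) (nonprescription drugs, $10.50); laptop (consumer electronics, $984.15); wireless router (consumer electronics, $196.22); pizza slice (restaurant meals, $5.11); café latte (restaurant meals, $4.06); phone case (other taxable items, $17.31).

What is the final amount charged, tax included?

$1449.73

Umbrella $25.03: other taxable items → 3.5% → $0.88
Pet grooming $78.61: labor services → 4.5% → $3.54
Throat lozenges $7.68: nonprescription drugs → 9.75% → $0.75
Greeting card $6.43: other taxable items → 3.5% → $0.23
Dry cleaning (3 garments) $26.70: labor services → 4.5% → $1.20
Spiral notebook $6.50: other taxable items → 3.5% → $0.23
Acetaminophen (200 ct) $10.50: nonprescription drugs → 9.75% → $1.02
Laptop $984.15: consumer electronics → 4.25% + 2.25% surcharge = 6.5% → $63.97
Wireless router $196.22: consumer electronics → 4.25% → $8.34
Pizza slice $5.11: restaurant meals → 7.25% → $0.37
Café latte $4.06: restaurant meals → 7.25% → $0.29
Phone case $17.31: other taxable items → 3.5% → $0.61
Subtotal = $1368.30; tax = $81.43; total due = $1449.73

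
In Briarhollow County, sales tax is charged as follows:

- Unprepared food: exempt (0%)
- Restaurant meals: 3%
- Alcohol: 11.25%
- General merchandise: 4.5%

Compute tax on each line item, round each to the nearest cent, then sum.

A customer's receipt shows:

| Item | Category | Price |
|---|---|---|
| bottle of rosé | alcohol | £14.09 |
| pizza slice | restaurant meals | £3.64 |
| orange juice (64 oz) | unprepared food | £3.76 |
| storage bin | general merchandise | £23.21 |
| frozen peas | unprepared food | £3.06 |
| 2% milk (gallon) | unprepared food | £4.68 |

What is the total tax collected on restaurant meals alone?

£0.11

Pizza slice £3.64: restaurant meals → 3% → £0.11
Tax on restaurant meals = £0.11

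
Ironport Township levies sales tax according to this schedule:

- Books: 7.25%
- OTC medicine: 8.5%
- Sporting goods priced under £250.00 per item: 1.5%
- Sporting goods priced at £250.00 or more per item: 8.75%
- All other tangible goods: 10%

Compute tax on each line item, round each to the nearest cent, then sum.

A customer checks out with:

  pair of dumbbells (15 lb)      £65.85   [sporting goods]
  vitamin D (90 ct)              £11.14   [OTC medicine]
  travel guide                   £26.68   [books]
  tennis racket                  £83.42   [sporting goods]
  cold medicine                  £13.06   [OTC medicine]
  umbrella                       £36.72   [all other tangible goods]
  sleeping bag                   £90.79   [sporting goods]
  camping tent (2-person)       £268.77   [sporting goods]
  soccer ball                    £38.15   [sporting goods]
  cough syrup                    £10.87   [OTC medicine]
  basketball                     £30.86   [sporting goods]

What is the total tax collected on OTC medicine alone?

Vitamin D (90 ct) £11.14: OTC medicine → 8.5% → £0.95
Cold medicine £13.06: OTC medicine → 8.5% → £1.11
Cough syrup £10.87: OTC medicine → 8.5% → £0.92
Tax on OTC medicine = £0.95 + £1.11 + £0.92 = £2.98

£2.98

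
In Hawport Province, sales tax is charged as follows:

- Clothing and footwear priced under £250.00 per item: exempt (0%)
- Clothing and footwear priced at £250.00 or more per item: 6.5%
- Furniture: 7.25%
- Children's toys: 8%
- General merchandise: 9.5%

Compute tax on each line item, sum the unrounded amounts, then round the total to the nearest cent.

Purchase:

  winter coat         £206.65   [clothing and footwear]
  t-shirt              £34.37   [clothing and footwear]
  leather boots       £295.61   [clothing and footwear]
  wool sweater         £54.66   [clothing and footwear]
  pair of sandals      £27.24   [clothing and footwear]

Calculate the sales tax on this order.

Winter coat £206.65: clothing and footwear, under £250.00 → 0% → £0.00
T-shirt £34.37: clothing and footwear, under £250.00 → 0% → £0.00
Leather boots £295.61: clothing and footwear, £250.00 or more → 6.5% → £19.21465
Wool sweater £54.66: clothing and footwear, under £250.00 → 0% → £0.00
Pair of sandals £27.24: clothing and footwear, under £250.00 → 0% → £0.00
Unrounded tax sum = £19.21465 → £19.21

£19.21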